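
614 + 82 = 696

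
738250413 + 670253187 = 1408503600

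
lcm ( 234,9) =234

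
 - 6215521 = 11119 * ( - 559 )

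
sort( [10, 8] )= [8,  10 ]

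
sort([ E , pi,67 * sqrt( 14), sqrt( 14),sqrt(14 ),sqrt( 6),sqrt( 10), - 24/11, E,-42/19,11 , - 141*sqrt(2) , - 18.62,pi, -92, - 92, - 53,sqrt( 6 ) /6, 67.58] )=[  -  141 * sqrt (2), - 92, - 92, -53, - 18.62, - 42/19, -24/11,sqrt(6)/6 , sqrt( 6 ), E,E , pi,pi,  sqrt( 10),  sqrt( 14 ),  sqrt(14),11,67.58,  67 * sqrt( 14)]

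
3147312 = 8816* 357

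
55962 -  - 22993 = 78955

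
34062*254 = 8651748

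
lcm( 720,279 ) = 22320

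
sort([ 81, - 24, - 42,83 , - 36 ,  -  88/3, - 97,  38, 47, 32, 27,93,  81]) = [-97, - 42, - 36,  -  88/3, - 24,  27, 32, 38,47,  81,81,83,  93]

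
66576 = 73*912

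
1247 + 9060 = 10307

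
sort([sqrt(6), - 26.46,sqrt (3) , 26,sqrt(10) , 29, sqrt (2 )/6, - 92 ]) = [  -  92,-26.46, sqrt(2) /6,sqrt( 3 ),sqrt(6 ),sqrt( 10) , 26,29]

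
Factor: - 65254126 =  - 2^1*7^1*17^1 * 274177^1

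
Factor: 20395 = 5^1 * 4079^1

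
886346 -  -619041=1505387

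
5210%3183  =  2027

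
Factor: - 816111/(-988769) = 3^2 * 613^( - 1)* 1613^(-1 )*90679^1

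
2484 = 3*828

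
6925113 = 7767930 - 842817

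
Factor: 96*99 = 2^5*3^3* 11^1 = 9504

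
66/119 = 66/119 = 0.55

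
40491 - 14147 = 26344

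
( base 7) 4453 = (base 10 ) 1606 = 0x646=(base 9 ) 2174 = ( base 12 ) B1A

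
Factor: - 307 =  -307^1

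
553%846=553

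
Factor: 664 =2^3 * 83^1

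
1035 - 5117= - 4082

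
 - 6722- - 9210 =2488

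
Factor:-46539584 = - 2^6*7^1*13^1*61^1*131^1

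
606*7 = 4242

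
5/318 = 5/318= 0.02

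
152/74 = 2 + 2/37 = 2.05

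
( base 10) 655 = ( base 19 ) 1f9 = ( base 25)115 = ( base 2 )1010001111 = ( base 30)lp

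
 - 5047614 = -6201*814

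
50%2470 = 50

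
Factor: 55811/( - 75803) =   -  7^ ( - 1)*13^(-1)*67^1 = - 67/91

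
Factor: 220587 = 3^1*73529^1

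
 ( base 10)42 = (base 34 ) 18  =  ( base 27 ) 1F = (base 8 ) 52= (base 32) 1A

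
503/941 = 503/941 = 0.53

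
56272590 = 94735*594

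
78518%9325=3918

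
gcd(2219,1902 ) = 317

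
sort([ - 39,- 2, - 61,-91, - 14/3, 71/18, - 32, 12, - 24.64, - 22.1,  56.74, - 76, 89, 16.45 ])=[  -  91, - 76, - 61, - 39, - 32, - 24.64, - 22.1,-14/3, - 2,71/18,12, 16.45,56.74, 89]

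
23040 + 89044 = 112084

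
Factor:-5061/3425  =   - 3^1*5^( -2 )*7^1 * 137^( - 1 ) *241^1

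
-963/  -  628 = 1 + 335/628=1.53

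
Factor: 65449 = 65449^1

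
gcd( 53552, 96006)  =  2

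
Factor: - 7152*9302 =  - 2^5*3^1*149^1*4651^1  =  -  66527904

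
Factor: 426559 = 7^1 * 60937^1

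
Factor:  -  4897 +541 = -4356 = - 2^2 *3^2 * 11^2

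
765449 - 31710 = 733739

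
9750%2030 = 1630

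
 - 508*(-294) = 149352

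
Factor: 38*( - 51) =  - 1938  =  - 2^1*3^1*17^1*19^1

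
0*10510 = 0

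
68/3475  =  68/3475 =0.02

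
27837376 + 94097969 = 121935345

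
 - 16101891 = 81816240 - 97918131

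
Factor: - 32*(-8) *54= 2^9 * 3^3 = 13824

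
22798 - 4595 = 18203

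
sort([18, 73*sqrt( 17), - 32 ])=[ - 32 , 18 , 73 * sqrt( 17) ]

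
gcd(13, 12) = 1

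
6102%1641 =1179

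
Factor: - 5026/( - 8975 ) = 2^1*5^( - 2 )*7^1=14/25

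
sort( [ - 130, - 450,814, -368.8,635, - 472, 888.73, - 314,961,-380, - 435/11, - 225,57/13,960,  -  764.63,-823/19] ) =[ - 764.63,-472,-450, - 380,  -  368.8,- 314,-225, - 130,-823/19, - 435/11,57/13,  635, 814,888.73, 960,961]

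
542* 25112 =13610704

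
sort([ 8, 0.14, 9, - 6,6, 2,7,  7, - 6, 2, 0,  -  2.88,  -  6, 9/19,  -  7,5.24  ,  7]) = [ - 7, - 6, -6, - 6, - 2.88, 0,0.14,9/19,2,2, 5.24, 6, 7,7 , 7,8,9]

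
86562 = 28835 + 57727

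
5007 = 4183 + 824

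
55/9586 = 55/9586 = 0.01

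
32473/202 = 160 + 153/202 = 160.76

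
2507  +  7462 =9969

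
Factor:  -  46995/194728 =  - 195/808 = -2^( - 3)*3^1*5^1*13^1*101^ ( - 1)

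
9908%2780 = 1568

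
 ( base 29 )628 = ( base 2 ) 1001111111000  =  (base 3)21000100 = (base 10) 5112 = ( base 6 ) 35400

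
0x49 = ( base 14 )53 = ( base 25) 2N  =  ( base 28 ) 2h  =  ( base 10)73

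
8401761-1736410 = 6665351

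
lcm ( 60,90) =180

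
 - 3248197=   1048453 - 4296650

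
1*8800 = 8800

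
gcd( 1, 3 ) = 1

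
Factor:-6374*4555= - 29033570 = - 2^1*5^1*911^1*3187^1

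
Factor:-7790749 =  - 97^1*80317^1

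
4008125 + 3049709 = 7057834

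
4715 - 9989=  - 5274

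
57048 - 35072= 21976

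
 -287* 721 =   -  206927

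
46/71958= 23/35979 = 0.00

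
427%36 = 31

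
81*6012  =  486972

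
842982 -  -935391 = 1778373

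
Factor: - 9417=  - 3^1*43^1 * 73^1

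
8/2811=8/2811 = 0.00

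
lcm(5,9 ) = 45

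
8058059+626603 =8684662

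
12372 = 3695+8677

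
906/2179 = 906/2179  =  0.42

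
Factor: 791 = 7^1*113^1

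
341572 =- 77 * ( - 4436)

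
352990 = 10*35299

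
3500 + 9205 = 12705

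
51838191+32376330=84214521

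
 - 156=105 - 261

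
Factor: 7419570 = 2^1 *3^1*5^1*23^1*10753^1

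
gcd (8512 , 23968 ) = 224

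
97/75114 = 97/75114 = 0.00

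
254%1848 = 254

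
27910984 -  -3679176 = 31590160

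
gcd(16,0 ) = 16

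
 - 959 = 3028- 3987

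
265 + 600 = 865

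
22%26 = 22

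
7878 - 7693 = 185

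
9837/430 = 22 + 377/430 = 22.88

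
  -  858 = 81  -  939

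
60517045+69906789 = 130423834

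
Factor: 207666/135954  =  139/91 = 7^( - 1) * 13^(-1 )*139^1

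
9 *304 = 2736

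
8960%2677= 929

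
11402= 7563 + 3839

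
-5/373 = - 5/373 = - 0.01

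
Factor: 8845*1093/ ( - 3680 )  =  -2^( - 5) *23^ ( - 1 )*29^1*61^1 *1093^1 = - 1933517/736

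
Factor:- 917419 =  - 173^1*5303^1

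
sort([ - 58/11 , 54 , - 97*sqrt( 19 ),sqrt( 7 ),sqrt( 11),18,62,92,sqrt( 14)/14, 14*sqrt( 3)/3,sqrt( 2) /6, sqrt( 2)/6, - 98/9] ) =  [ - 97* sqrt( 19), - 98/9, - 58/11 , sqrt( 2)/6,sqrt( 2)/6,sqrt (14)/14 , sqrt( 7),sqrt( 11), 14  *sqrt(3)/3,18, 54,62,92]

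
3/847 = 3/847  =  0.00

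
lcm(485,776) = 3880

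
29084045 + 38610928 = 67694973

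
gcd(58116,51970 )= 2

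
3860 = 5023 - 1163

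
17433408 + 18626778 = 36060186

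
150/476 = 75/238 = 0.32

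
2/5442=1/2721 = 0.00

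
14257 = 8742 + 5515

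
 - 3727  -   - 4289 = 562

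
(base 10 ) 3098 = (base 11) 2367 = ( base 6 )22202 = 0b110000011010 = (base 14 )11B4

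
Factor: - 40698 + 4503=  -36195 = - 3^1*5^1  *  19^1  *127^1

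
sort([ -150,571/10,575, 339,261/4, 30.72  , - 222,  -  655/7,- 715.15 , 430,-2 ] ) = [ -715.15, - 222, - 150, - 655/7, - 2,30.72,571/10,261/4,339, 430,575]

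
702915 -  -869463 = 1572378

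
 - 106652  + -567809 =  -  674461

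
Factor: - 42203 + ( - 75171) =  - 2^1*58687^1 =-  117374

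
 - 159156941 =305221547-464378488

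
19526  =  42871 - 23345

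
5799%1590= 1029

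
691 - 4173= - 3482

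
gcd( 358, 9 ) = 1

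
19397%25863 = 19397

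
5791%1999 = 1793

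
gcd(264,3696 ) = 264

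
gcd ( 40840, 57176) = 8168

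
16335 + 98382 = 114717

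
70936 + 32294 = 103230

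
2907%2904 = 3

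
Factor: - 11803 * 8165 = -5^1 * 11^1*23^1*29^1 * 37^1*71^1 = - 96371495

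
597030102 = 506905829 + 90124273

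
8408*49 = 411992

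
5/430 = 1/86 = 0.01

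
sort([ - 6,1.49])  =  [  -  6,1.49 ]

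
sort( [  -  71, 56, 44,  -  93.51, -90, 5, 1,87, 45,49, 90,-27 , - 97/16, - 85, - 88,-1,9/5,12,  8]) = [ -93.51, - 90,- 88, - 85, - 71 ,-27,-97/16 , - 1,1,9/5,5,8,12,44,  45,49, 56,87, 90]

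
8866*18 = 159588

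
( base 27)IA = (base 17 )1C3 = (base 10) 496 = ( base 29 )h3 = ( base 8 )760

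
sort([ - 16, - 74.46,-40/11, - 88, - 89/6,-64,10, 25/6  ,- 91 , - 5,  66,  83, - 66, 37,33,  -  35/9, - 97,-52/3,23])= [-97,- 91,-88 ,-74.46, - 66, - 64,-52/3, - 16,-89/6, - 5, - 35/9, - 40/11,25/6,10,23,33, 37, 66,83 ]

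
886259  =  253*3503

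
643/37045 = 643/37045 = 0.02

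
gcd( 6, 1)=1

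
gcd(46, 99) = 1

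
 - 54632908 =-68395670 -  - 13762762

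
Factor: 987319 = 31^1*31849^1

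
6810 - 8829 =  - 2019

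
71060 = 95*748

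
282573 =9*31397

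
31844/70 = 454 + 32/35 = 454.91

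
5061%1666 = 63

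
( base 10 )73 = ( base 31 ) 2B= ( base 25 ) 2N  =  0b1001001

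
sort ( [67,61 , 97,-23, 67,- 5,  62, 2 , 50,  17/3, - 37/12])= [ - 23, - 5, - 37/12, 2, 17/3 , 50, 61, 62, 67  ,  67,  97]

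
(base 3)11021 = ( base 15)7A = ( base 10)115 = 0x73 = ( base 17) 6d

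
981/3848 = 981/3848=0.25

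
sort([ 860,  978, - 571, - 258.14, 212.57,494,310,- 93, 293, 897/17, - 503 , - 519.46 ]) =[ - 571, - 519.46, - 503,- 258.14, - 93,897/17,212.57, 293, 310, 494,860,  978] 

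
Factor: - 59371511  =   - 383^1*155017^1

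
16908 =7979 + 8929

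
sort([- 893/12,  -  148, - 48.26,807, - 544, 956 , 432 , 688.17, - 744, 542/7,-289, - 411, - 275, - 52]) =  [ - 744,  -  544,-411,  -  289, - 275, - 148, - 893/12, - 52, -48.26, 542/7,432, 688.17,807, 956] 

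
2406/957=2 + 164/319 = 2.51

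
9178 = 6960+2218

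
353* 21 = 7413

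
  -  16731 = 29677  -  46408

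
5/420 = 1/84 = 0.01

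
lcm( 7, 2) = 14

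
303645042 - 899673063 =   -  596028021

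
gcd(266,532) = 266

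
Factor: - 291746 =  - 2^1*7^2*13^1 * 229^1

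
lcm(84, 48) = 336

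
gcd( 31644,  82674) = 54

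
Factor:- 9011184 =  - 2^4 *3^1*7^1*13^1*2063^1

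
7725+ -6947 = 778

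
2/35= 2/35 = 0.06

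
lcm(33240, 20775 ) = 166200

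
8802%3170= 2462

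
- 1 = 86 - 87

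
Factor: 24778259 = 11^2*47^1*4357^1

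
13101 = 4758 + 8343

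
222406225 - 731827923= - 509421698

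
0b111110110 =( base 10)502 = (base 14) 27c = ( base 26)j8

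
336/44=7+7/11=7.64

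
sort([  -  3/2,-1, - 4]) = [ - 4 ,  -  3/2, - 1 ]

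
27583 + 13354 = 40937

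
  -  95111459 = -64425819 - 30685640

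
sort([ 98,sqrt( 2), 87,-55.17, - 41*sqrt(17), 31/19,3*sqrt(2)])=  [ - 41 *sqrt( 17), - 55.17,sqrt( 2), 31/19,3 *sqrt( 2), 87, 98]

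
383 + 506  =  889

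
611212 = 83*7364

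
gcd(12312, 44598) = 6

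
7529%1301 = 1024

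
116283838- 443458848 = -327175010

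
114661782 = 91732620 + 22929162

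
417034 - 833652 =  - 416618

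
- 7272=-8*909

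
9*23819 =214371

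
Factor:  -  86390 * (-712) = 2^4*5^1*53^1*89^1*163^1  =  61509680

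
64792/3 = 64792/3 = 21597.33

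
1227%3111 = 1227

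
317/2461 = 317/2461 = 0.13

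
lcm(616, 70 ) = 3080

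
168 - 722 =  - 554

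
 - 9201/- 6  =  1533 + 1/2 = 1533.50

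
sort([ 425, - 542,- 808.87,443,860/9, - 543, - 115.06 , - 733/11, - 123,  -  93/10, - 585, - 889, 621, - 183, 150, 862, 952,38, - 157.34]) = [ - 889, - 808.87, - 585, - 543,-542, - 183, - 157.34 , - 123, - 115.06,-733/11,  -  93/10 , 38, 860/9, 150,425,443, 621,862,952 ] 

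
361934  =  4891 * 74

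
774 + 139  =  913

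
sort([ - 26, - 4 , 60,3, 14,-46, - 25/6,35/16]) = [ - 46 , - 26, - 25/6, - 4, 35/16, 3,14,60 ]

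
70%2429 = 70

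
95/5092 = 5/268 = 0.02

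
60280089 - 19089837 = 41190252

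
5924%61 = 7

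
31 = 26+5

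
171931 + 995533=1167464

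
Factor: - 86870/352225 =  -238/965 = -  2^1*5^( - 1)*7^1*17^1*193^( - 1)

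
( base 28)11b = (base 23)1ci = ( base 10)823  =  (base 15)39D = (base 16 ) 337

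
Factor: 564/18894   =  2^1*67^( - 1) = 2/67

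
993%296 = 105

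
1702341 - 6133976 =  - 4431635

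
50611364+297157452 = 347768816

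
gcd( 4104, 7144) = 152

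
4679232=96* 48742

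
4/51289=4/51289 = 0.00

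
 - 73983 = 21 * ( - 3523) 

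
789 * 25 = 19725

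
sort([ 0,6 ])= [ 0, 6 ]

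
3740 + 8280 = 12020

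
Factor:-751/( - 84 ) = 2^( - 2 )*3^(  -  1)*7^ (  -  1 )*751^1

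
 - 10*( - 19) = 190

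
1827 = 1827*1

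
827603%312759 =202085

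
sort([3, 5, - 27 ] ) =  [ -27, 3, 5]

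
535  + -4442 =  - 3907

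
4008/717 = 5 + 141/239 = 5.59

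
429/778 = 429/778 = 0.55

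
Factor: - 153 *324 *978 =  - 2^3 * 3^7*17^1*163^1=-  48481416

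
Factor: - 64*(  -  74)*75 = 2^7*3^1*5^2* 37^1 = 355200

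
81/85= 81/85 =0.95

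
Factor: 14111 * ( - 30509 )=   -  103^1*137^1*30509^1 = - 430512499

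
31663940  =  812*38995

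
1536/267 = 5 + 67/89 = 5.75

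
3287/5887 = 3287/5887 = 0.56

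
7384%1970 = 1474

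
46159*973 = 44912707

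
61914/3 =20638 = 20638.00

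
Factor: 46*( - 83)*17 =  - 64906 = - 2^1*17^1*23^1*83^1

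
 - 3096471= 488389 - 3584860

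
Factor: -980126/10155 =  - 2^1*3^(-1) *5^( - 1)*7^1*677^( - 1)*70009^1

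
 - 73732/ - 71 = 1038 + 34/71 = 1038.48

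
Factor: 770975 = 5^2*30839^1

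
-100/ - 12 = 25/3= 8.33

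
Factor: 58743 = 3^2*61^1*107^1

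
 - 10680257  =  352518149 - 363198406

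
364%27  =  13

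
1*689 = 689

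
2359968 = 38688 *61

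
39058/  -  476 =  - 19529/238  =  - 82.05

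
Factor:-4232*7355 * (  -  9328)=2^7 * 5^1*11^1*23^2*53^1 * 1471^1 = 290346686080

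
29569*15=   443535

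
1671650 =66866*25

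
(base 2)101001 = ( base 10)41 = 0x29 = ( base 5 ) 131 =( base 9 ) 45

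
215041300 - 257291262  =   - 42249962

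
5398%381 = 64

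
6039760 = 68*88820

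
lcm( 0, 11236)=0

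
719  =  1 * 719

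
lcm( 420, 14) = 420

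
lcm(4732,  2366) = 4732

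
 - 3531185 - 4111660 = -7642845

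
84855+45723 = 130578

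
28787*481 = 13846547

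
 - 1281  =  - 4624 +3343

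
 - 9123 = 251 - 9374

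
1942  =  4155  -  2213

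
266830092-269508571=-2678479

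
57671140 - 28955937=28715203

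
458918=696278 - 237360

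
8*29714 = 237712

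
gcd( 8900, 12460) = 1780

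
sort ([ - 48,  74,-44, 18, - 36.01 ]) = [-48, - 44, - 36.01, 18, 74 ]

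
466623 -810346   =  -343723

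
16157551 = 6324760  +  9832791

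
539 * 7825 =4217675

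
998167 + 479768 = 1477935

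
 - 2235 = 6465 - 8700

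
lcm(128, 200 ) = 3200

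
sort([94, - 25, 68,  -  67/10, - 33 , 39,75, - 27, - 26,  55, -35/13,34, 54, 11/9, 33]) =[ - 33,  -  27, - 26, -25, - 67/10, - 35/13,11/9, 33,34,39, 54,55, 68,75, 94]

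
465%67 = 63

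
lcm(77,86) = 6622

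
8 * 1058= 8464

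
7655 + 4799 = 12454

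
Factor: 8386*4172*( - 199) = - 2^3*7^2*149^1 * 199^1 * 599^1 =- 6962292008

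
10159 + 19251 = 29410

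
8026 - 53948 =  - 45922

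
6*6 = 36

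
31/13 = 2+5/13 = 2.38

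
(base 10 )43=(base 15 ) 2D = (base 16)2b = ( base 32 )1b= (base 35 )18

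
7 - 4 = 3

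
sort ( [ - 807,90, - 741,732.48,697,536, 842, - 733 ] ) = [ - 807, -741, - 733, 90,536,697 , 732.48,842 ]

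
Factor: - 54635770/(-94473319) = 2^1*5^1*7^1 * 59^1 * 677^(-1)*13229^1*139547^( - 1)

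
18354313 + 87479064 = 105833377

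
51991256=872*59623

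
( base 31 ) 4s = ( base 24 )68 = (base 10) 152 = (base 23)6e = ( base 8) 230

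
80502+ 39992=120494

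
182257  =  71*2567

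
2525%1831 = 694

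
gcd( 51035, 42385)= 865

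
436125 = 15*29075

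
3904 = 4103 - 199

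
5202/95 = 5202/95 = 54.76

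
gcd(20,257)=1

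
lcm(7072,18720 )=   318240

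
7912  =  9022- 1110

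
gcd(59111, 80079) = 1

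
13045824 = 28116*464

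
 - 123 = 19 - 142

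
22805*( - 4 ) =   -  91220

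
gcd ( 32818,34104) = 2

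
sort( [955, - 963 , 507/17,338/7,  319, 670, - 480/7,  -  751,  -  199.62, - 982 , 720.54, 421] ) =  [-982, - 963, - 751,- 199.62, - 480/7,507/17, 338/7,319 , 421,  670,720.54,955]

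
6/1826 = 3/913 = 0.00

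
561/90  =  187/30 = 6.23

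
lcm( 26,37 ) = 962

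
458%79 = 63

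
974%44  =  6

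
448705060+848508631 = 1297213691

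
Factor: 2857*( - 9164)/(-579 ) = 2^2*3^( - 1 )*29^1*79^1*193^(-1)  *2857^1 = 26181548/579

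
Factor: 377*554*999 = 208649142=2^1*3^3*13^1 * 29^1*37^1*277^1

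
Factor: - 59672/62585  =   - 2^3*5^( - 1)*7459^1 * 12517^ (-1)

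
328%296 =32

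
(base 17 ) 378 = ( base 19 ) 2E6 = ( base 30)134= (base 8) 1742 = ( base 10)994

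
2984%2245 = 739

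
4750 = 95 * 50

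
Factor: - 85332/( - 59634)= 2^1*3^ ( - 1) *13^1*547^1*3313^( - 1 ) =14222/9939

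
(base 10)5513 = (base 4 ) 1112021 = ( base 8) 12611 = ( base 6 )41305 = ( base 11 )4162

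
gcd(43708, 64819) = 1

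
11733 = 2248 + 9485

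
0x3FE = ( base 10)1022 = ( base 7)2660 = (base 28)18e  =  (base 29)167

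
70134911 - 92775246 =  - 22640335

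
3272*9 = 29448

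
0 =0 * (-857)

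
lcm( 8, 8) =8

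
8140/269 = 30 + 70/269= 30.26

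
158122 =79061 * 2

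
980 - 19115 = -18135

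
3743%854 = 327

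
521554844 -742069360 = -220514516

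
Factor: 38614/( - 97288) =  - 19307/48644 = - 2^(-2 )*43^1*449^1*12161^( - 1 )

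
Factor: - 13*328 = -4264 = -2^3*13^1*41^1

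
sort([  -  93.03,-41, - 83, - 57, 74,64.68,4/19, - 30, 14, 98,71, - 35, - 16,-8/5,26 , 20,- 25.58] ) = [ - 93.03,-83 ,- 57 , - 41, -35, - 30, -25.58, - 16,-8/5, 4/19, 14,20, 26, 64.68, 71, 74,98 ]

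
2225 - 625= 1600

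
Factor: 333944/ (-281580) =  - 2^1 * 3^( - 1 )*5^( - 1 )*13^2* 19^( - 1) = -338/285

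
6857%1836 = 1349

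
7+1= 8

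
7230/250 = 28 + 23/25  =  28.92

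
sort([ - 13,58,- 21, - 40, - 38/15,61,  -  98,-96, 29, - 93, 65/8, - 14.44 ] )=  [ - 98, - 96, - 93, -40,-21, - 14.44, - 13,-38/15,65/8 , 29,58,  61]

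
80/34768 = 5/2173 =0.00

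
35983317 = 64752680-28769363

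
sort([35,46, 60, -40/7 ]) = [-40/7 , 35, 46, 60] 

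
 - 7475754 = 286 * ( - 26139 )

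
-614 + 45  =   - 569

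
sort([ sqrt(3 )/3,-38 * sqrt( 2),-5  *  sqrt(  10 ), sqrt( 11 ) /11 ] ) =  [ - 38* sqrt( 2), - 5 * sqrt (10), sqrt( 11)/11,sqrt( 3)/3]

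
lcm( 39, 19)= 741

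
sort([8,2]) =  [ 2, 8]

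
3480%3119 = 361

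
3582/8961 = 1194/2987 = 0.40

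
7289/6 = 1214+ 5/6 = 1214.83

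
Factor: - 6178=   -  2^1*3089^1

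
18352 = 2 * 9176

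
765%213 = 126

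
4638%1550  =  1538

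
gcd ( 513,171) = 171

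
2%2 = 0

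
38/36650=19/18325 = 0.00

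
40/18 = 2 + 2/9 = 2.22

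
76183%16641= 9619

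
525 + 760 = 1285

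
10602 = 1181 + 9421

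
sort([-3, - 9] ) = [-9, - 3]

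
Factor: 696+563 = 1259^1 = 1259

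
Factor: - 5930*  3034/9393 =- 2^2 * 3^( - 1 ) *5^1 * 31^( - 1 ) * 37^1 * 41^1*101^(-1)*593^1 = -  17991620/9393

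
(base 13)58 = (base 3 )2201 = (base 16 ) 49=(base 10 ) 73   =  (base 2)1001001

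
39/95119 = 39/95119 = 0.00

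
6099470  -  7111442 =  - 1011972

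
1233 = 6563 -5330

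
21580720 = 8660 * 2492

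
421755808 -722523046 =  - 300767238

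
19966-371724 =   -  351758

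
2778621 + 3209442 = 5988063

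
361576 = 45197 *8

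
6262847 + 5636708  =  11899555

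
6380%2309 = 1762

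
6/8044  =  3/4022 = 0.00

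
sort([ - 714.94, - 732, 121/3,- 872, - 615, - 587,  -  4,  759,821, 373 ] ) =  [- 872, -732, - 714.94,-615 , - 587 , - 4,121/3, 373,759,821]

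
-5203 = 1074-6277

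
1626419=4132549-2506130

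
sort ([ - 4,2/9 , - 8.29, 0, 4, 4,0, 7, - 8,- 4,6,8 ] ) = [ - 8.29, - 8, - 4,  -  4, 0, 0,2/9, 4,  4,6, 7,8 ] 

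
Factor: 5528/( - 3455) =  - 8/5 = - 2^3 * 5^( - 1)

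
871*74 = 64454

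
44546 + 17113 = 61659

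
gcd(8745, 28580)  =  5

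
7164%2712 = 1740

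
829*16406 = 13600574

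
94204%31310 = 274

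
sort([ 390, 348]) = [348, 390]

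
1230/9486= 205/1581 = 0.13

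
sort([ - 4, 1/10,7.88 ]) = [ - 4 , 1/10, 7.88 ]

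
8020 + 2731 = 10751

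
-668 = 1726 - 2394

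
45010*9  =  405090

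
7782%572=346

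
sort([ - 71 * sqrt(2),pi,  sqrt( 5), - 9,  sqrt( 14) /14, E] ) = [- 71*sqrt(2),-9, sqrt( 14) /14,  sqrt( 5),  E,pi ] 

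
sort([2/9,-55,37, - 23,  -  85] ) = [ - 85, - 55, - 23, 2/9,37]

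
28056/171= 164 + 4/57 = 164.07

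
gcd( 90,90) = 90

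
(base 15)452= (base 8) 1721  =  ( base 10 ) 977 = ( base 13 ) 5A2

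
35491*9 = 319419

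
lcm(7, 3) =21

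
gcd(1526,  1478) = 2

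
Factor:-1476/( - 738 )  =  2  =  2^1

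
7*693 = 4851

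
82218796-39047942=43170854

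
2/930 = 1/465 = 0.00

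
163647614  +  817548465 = 981196079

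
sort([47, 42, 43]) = [42,43, 47 ]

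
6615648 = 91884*72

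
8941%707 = 457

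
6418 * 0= 0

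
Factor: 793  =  13^1*61^1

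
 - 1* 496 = - 496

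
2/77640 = 1/38820 = 0.00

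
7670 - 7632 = 38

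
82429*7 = 577003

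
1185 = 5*237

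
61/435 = 61/435 = 0.14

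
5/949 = 5/949= 0.01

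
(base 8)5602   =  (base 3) 11001010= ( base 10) 2946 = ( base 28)3l6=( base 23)5D2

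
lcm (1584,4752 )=4752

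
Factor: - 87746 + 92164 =4418  =  2^1 * 47^2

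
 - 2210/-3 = 736+2/3 =736.67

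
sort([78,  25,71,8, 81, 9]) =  [ 8, 9,  25,71, 78, 81 ]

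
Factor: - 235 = - 5^1*47^1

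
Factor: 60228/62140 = 3^2*5^ (- 1)*7^1 * 13^ (- 1) = 63/65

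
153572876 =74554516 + 79018360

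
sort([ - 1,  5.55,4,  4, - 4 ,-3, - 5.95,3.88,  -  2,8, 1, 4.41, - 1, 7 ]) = [ - 5.95,  -  4, - 3,  -  2, - 1, - 1,1, 3.88, 4,4, 4.41,5.55,7, 8 ] 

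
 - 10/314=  - 1 + 152/157 = - 0.03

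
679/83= 679/83 = 8.18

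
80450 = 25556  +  54894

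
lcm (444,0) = 0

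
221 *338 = 74698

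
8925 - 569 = 8356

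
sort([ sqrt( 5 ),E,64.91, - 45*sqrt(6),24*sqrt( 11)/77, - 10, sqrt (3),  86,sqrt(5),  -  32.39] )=[ - 45* sqrt(6 ),  -  32.39, - 10, 24*sqrt( 11 )/77, sqrt(3 ) , sqrt( 5), sqrt(5 ), E,64.91,86 ] 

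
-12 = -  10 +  - 2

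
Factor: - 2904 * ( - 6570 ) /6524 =4769820/1631 =2^2* 3^3*5^1*7^( - 1 )*11^2*73^1*233^(-1 )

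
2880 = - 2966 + 5846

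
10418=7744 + 2674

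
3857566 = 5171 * 746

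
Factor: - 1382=  -  2^1*691^1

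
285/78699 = 95/26233 = 0.00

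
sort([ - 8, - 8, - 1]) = [ - 8, - 8, - 1] 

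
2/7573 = 2/7573 = 0.00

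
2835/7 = 405 = 405.00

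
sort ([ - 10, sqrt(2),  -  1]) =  [  -  10, - 1,  sqrt( 2 )]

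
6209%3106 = 3103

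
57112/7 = 57112/7  =  8158.86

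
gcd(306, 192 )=6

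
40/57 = 40/57= 0.70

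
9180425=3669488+5510937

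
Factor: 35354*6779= 239664766 = 2^1*11^1*1607^1*6779^1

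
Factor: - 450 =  - 2^1*3^2*5^2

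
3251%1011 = 218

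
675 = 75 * 9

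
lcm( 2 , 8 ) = 8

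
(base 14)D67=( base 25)45E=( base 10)2639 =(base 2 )101001001111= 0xa4f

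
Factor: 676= 2^2 *13^2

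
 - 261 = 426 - 687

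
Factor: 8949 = 3^1 * 19^1*157^1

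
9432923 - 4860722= 4572201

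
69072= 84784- 15712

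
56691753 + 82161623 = 138853376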